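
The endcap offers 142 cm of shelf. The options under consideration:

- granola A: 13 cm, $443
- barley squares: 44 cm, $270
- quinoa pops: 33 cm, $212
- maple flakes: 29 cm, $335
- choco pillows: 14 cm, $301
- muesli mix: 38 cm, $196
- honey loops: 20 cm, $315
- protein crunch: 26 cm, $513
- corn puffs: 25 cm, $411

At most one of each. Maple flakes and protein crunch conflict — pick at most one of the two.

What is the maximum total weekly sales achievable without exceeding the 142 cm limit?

2253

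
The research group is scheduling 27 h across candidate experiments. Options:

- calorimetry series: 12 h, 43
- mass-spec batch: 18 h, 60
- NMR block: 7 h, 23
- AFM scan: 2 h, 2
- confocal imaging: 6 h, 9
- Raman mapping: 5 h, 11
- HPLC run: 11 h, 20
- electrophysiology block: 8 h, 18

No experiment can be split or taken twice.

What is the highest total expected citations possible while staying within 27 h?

85

By expected citations per h: calorimetry series 3.58, mass-spec batch 3.33, NMR block 3.29, electrophysiology block 2.25 lead.
Taking the top-ratio experiments first gives calorimetry series + NMR block + electrophysiology block for 84 (27 h).
Replace calorimetry series and electrophysiology block with mass-spec batch + AFM scan: the trade gains 1 net, giving 85 at 27 h.
The closest alternative, calorimetry series + NMR block + electrophysiology block, reaches only 84.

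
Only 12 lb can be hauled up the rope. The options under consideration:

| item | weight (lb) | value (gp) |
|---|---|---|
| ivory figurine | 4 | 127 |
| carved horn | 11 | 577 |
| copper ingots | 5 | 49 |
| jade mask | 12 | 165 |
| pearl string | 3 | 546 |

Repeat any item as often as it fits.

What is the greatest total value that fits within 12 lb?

2184

Best packing: 4×pearl string — 12 lb, 2184 total.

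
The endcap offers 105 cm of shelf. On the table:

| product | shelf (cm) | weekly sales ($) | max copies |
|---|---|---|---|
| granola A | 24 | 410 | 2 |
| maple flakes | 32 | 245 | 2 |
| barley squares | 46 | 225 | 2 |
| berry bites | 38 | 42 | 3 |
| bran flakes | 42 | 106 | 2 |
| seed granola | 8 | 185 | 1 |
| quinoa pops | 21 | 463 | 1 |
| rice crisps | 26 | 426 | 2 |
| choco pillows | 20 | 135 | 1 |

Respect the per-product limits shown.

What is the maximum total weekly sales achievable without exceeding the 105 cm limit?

1910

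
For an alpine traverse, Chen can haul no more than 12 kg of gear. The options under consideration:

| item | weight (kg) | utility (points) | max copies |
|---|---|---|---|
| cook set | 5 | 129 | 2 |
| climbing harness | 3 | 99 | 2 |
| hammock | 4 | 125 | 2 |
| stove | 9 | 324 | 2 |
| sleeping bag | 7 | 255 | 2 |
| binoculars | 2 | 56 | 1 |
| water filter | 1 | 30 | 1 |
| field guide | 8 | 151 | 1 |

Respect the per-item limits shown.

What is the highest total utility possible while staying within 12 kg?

423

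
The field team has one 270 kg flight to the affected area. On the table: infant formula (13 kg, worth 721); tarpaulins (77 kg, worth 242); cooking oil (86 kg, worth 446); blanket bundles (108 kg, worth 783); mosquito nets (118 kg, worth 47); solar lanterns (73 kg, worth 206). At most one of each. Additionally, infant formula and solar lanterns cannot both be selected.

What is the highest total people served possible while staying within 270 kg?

1950

Density check — infant formula 55.46, blanket bundles 7.25, cooking oil 5.19, tarpaulins 3.14 are the best per kg.
Infant formula + cooking oil + blanket bundles uses 207 of the 270 kg and totals 1950.
That's the maximum — no feasible swap from here does better than 1950.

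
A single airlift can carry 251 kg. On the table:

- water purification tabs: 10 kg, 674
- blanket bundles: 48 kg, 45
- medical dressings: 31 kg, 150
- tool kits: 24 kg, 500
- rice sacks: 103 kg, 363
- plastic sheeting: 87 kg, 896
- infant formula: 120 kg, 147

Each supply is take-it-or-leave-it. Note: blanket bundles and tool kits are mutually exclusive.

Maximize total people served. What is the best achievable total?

Best packing: water purification tabs + tool kits + rice sacks + plastic sheeting — 224 kg, 2433 total.
Runner-up water purification tabs + medical dressings + tool kits + plastic sheeting tops out at 2220.

2433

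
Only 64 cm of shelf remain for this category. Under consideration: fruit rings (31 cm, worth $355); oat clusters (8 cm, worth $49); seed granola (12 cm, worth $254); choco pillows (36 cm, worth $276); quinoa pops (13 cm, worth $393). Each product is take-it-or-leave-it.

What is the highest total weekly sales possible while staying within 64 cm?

By weekly sales per cm: quinoa pops 30.23, seed granola 21.17, fruit rings 11.45 lead.
Best packing: fruit rings + oat clusters + seed granola + quinoa pops — 64 cm, 1051 total.
The closest alternative, fruit rings + seed granola + quinoa pops, reaches only 1002.

1051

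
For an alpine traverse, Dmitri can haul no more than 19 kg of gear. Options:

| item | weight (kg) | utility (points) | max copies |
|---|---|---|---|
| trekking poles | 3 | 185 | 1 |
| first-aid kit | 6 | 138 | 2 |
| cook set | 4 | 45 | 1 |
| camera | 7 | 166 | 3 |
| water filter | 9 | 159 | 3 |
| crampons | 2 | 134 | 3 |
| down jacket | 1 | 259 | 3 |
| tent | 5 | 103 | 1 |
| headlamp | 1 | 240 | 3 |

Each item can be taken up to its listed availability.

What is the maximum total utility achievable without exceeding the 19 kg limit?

2129

By utility per kg: down jacket 259.00, headlamp 240.00, crampons 67.00, trekking poles 61.67 lead.
Trekking poles + cook set + 3×crampons + 3×down jacket + 3×headlamp uses 19 of the 19 kg and totals 2129.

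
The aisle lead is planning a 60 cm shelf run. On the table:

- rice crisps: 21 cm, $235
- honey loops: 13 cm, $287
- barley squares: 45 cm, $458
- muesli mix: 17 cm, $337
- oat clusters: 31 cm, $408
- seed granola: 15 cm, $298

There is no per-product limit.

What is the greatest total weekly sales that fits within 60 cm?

Greedy by ratio would take 4×honey loops: 52 cm used, total 1148.
The 26 cm tied up in 2×honey loops is better spent on 2×muesli mix — total rises to 1248 (60 cm).
That's the maximum — no swap from here does better than 1248.

1248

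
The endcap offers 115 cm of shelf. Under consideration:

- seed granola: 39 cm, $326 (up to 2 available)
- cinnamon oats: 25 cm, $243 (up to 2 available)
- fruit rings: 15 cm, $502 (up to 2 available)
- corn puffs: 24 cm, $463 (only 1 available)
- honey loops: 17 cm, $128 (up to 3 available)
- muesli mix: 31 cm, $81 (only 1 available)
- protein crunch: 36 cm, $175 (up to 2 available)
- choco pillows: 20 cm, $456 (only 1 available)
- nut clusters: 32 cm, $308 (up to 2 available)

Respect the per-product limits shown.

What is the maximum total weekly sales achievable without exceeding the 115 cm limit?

2249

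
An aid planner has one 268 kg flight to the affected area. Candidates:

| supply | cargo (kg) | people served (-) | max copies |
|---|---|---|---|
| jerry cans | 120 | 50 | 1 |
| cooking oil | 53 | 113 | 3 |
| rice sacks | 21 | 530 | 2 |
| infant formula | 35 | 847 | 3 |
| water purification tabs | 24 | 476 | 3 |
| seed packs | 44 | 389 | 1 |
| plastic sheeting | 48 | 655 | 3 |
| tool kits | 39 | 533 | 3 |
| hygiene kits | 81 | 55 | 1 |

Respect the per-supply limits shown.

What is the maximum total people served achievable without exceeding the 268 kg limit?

5684

A density-first pass picks 2×rice sacks + 3×infant formula + 3×water purification tabs + tool kits — 5562 at 258 kg.
Dropping tool kits frees 39 kg; slotting in plastic sheeting (48 kg) lifts the total to 5684 at 267 kg.
That's the maximum — no swap from here does better than 5684.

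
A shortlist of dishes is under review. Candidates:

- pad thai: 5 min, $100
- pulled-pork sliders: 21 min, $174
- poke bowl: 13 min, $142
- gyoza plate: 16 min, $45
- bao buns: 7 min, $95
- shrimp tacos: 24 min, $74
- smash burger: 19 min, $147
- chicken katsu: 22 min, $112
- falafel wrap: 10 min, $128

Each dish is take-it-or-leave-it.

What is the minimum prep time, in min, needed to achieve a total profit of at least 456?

Need the lightest bundle worth ≥ 456.
Taking pad thai + poke bowl + bao buns + falafel wrap gives 465 (≥ 456) for 35 min.
Below 35 min the best achievable stays under 456.

35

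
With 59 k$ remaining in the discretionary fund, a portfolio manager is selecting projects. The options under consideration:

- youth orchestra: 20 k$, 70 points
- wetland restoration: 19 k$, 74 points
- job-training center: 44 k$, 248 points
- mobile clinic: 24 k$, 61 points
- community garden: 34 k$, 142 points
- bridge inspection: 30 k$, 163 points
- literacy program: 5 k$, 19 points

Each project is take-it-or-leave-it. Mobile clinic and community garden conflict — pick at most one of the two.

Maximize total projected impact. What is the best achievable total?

267

Ranking by ratio (projected impact/k$): job-training center 5.64, bridge inspection 5.43, community garden 4.18, wetland restoration 3.89.
The ratio ordering already packs tightly: job-training center + literacy program, 49 k$, 267.
The closest alternative, wetland restoration + bridge inspection + literacy program, reaches only 256.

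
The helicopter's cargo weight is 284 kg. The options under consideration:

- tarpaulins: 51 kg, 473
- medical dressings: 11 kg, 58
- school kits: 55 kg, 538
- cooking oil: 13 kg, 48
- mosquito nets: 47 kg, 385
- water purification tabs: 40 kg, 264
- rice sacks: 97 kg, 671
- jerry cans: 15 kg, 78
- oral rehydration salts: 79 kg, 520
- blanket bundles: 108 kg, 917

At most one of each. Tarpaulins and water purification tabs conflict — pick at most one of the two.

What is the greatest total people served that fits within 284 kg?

The ratio heuristic lands on tarpaulins + medical dressings + school kits + mosquito nets + blanket bundles (2371) but leaves 12 kg idle.
Replace medical dressings with jerry cans: the trade gains 20 net, giving 2391 at 276 kg.
Every other selection either busts 284 kg or breaks a pairing rule or fails to beat 2391.

2391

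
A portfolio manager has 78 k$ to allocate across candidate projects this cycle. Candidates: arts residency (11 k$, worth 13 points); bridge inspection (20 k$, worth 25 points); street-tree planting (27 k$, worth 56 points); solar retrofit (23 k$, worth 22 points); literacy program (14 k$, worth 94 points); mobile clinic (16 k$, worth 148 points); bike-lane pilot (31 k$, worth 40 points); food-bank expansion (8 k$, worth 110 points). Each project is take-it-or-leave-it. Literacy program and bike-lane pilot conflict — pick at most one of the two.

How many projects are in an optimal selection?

5

Best achievable projected impact is 421.
arts residency + street-tree planting + literacy program + mobile clinic + food-bank expansion hits 421 at 76 k$.
Every optimal selection uses 5 projects.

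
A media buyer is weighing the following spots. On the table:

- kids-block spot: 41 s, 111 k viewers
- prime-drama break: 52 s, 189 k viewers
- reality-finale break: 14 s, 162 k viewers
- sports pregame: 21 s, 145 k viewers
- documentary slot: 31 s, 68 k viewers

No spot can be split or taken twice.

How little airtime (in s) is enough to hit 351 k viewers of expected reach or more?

66

Look for the lowest-airtime combination reaching 351.
prime-drama break + reality-finale break: 351 expected reach at 66 s.
Below 66 s the best achievable stays under 351.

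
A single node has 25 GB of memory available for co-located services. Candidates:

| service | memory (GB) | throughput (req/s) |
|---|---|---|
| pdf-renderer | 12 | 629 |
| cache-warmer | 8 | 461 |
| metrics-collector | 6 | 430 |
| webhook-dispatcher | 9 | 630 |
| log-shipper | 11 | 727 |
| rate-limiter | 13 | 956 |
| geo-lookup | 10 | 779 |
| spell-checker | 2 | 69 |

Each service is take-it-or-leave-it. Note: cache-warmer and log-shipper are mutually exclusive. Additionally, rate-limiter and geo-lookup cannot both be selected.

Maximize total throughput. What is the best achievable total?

1839

Metrics-collector + webhook-dispatcher + geo-lookup uses 25 of the 25 GB and totals 1839.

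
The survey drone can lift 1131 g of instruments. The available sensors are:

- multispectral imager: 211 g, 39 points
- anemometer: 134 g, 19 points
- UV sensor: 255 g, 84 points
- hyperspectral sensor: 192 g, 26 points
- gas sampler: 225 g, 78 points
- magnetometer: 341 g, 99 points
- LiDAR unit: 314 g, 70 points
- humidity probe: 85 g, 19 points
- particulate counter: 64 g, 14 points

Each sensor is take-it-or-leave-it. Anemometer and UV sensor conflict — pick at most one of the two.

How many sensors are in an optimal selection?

Optimal total is 319.
One optimal bundle: multispectral imager + UV sensor + gas sampler + magnetometer + humidity probe (1117 g).
All optima have 5 sensors.

5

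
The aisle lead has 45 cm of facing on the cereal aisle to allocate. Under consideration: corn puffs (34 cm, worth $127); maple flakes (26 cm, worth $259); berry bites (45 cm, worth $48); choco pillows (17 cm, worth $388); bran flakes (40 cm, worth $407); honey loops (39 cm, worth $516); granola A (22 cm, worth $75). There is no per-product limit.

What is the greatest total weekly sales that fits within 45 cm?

Ranking by ratio (weekly sales/cm): choco pillows 22.82, honey loops 13.23, bran flakes 10.18.
2×choco pillows uses 34 of the 45 cm and totals 776.

776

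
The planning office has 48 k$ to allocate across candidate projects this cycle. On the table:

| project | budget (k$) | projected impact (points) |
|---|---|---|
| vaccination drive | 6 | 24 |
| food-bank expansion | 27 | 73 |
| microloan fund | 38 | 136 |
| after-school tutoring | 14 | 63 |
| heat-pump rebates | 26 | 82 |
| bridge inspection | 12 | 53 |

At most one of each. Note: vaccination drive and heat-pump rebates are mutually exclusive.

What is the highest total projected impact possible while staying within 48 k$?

Density check — after-school tutoring 4.50, bridge inspection 4.42, vaccination drive 4.00, microloan fund 3.58 are the best per k$.
The ratio heuristic lands on vaccination drive + after-school tutoring + bridge inspection (140) but leaves 16 k$ idle.
Dropping after-school tutoring and bridge inspection frees 26 k$; slotting in microloan fund (38 k$) lifts the total to 160 at 44 k$.
Vaccination drive + food-bank expansion + after-school tutoring matches that 160 at 47 k$; no feasible combination exceeds it.

160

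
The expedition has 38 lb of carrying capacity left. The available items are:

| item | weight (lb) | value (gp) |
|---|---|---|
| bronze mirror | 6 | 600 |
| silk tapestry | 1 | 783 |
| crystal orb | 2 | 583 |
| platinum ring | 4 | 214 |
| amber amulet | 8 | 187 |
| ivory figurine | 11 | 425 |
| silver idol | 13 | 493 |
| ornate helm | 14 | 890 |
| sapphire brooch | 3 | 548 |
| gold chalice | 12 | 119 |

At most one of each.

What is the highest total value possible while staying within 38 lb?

3829

A density-first pass picks bronze mirror + silk tapestry + crystal orb + platinum ring + amber amulet + ornate helm + sapphire brooch — 3805 at 38 lb.
Dropping platinum ring and amber amulet frees 12 lb; slotting in ivory figurine (11 lb) lifts the total to 3829 at 37 lb.
Next best is bronze mirror + silk tapestry + crystal orb + platinum ring + amber amulet + ornate helm + sapphire brooch at 3805 (38 lb) — short by 24.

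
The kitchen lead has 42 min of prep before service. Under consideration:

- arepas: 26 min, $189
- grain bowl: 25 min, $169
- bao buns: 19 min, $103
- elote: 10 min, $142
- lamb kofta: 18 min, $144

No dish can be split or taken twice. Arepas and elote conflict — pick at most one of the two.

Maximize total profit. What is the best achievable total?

Ranking by ratio (profit/min): elote 14.20, lamb kofta 8.00, arepas 7.27.
Greedy by ratio would take elote + lamb kofta: 28 min used, total 286.
Dropping lamb kofta frees 18 min; slotting in grain bowl (25 min) lifts the total to 311 at 35 min.

311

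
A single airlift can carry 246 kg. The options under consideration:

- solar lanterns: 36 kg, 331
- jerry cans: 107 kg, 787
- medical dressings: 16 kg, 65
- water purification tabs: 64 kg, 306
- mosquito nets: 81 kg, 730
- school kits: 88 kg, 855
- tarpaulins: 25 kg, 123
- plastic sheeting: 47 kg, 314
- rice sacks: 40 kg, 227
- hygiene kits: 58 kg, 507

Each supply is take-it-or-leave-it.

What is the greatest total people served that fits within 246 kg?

By people served per kg: school kits 9.72, solar lanterns 9.19, mosquito nets 9.01 lead.
Taking the top-ratio supplies first gives solar lanterns + mosquito nets + school kits + rice sacks for 2143 (245 kg).
The 76 kg tied up in solar lanterns and rice sacks is better spent on medical dressings + hygiene kits — total rises to 2157 (243 kg).
That's the maximum — no swap from here does better than 2157.

2157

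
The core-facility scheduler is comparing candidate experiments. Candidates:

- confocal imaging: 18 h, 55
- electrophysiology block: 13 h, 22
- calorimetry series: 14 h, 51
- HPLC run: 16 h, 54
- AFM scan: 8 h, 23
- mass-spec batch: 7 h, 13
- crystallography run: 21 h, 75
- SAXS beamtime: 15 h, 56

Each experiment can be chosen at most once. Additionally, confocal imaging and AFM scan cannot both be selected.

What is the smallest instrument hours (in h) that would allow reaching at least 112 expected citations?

Look for the lowest-instrument combination reaching 112.
calorimetry series + crystallography run reaches 126 using 35 h.
No combination under 35 h hits 112.

35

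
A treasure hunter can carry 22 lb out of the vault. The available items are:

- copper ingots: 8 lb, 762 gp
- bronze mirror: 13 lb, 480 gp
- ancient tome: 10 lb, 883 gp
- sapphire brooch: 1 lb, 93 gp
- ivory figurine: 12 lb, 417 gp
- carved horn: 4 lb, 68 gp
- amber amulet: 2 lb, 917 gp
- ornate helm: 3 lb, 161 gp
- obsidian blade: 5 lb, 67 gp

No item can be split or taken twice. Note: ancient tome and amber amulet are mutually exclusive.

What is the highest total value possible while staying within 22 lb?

2096

By value per lb: amber amulet 458.50, copper ingots 95.25, sapphire brooch 93.00, ancient tome 88.30 lead.
Best packing: copper ingots + ivory figurine + amber amulet — 22 lb, 2096 total.
Nothing else feasible within 22 lb beats 2096.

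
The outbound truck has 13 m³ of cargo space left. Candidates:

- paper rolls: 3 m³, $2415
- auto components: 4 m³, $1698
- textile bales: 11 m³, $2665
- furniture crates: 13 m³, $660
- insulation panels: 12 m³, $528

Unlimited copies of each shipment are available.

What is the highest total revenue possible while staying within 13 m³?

9660

Ranking by ratio (revenue/m³): paper rolls 805.00, auto components 424.50, textile bales 242.27.
4×paper rolls uses 12 of the 13 m³ and totals 9660.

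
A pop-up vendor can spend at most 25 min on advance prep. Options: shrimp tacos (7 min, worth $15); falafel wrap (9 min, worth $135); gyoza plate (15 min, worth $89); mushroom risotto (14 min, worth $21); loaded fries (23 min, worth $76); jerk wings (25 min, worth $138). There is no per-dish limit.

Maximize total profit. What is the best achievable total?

285

Density check — falafel wrap 15.00, gyoza plate 5.93, jerk wings 5.52, loaded fries 3.30 are the best per min.
Shrimp tacos + 2×falafel wrap uses 25 of the 25 min and totals 285.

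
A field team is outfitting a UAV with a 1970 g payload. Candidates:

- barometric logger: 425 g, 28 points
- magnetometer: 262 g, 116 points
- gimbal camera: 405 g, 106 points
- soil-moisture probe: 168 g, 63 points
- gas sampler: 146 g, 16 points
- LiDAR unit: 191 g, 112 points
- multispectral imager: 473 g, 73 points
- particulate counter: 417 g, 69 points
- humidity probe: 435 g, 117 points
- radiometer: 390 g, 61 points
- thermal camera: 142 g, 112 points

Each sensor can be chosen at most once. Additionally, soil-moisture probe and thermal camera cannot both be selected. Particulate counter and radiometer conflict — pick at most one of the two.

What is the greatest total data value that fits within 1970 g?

Taking magnetometer + gimbal camera + LiDAR unit + multispectral imager + humidity probe + thermal camera: 1908 g used, 636 in data value.
Every other selection either busts 1970 g or breaks a pairing rule or fails to beat 636.

636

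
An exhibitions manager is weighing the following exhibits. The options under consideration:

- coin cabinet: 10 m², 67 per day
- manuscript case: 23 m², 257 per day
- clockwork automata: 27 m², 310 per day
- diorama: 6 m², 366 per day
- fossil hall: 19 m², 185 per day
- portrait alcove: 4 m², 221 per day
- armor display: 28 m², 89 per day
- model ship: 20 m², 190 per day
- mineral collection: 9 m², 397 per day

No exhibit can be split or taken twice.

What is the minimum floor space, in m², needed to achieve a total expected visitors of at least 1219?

Minimise m² subject to total expected visitors ≥ 1219.
manuscript case + diorama + portrait alcove + mineral collection reaches 1241 using 42 m².
Below 42 m² the best achievable stays under 1219.

42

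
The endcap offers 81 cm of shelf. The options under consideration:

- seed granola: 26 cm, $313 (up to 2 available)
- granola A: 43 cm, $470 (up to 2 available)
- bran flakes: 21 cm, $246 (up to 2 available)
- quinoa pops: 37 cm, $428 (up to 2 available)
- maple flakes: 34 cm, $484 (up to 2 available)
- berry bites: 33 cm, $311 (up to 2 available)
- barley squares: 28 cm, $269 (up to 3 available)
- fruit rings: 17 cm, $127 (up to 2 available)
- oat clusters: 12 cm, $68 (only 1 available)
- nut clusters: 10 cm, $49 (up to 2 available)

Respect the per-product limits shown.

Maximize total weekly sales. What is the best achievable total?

1043

Filling by ratio: 2×maple flakes + oat clusters for 1036, with 1 cm left unused.
Dropping maple flakes and oat clusters frees 46 cm; slotting in seed granola + bran flakes (47 cm) lifts the total to 1043 at 81 cm.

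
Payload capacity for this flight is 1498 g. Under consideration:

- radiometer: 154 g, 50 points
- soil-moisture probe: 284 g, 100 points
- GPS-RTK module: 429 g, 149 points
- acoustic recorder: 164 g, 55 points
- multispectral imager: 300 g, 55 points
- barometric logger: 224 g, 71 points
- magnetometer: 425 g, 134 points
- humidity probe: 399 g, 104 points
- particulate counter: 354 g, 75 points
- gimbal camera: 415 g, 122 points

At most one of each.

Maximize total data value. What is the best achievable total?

Filling by ratio: radiometer + soil-moisture probe + GPS-RTK module + acoustic recorder + barometric logger for 425, with 243 g left unused.
The 224 g tied up in barometric logger is better spent on magnetometer — total rises to 488 (1456 g).

488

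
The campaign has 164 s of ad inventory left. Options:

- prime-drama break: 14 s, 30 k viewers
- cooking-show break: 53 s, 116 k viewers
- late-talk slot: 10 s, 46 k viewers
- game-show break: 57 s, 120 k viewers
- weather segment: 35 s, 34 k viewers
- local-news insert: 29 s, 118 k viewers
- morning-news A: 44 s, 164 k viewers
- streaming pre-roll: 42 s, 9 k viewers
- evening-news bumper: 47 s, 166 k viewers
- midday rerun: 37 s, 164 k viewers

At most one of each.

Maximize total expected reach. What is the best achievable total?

Ranking by ratio (expected reach/s): late-talk slot 4.60, midday rerun 4.43, local-news insert 4.07, morning-news A 3.73.
Filling by ratio: prime-drama break + late-talk slot + local-news insert + morning-news A + midday rerun for 522, with 30 s left unused.
Dropping prime-drama break and late-talk slot frees 24 s; slotting in evening-news bumper (47 s) lifts the total to 612 at 157 s.
The closest alternative, prime-drama break + late-talk slot + morning-news A + evening-news bumper + midday rerun, reaches only 570.

612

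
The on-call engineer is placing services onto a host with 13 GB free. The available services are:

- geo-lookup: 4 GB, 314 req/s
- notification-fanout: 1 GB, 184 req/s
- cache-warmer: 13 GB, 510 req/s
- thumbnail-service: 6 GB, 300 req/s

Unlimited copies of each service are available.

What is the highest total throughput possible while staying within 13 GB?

Best packing: 13×notification-fanout — 13 GB, 2392 total.
No other feasible combination exceeds 2392.

2392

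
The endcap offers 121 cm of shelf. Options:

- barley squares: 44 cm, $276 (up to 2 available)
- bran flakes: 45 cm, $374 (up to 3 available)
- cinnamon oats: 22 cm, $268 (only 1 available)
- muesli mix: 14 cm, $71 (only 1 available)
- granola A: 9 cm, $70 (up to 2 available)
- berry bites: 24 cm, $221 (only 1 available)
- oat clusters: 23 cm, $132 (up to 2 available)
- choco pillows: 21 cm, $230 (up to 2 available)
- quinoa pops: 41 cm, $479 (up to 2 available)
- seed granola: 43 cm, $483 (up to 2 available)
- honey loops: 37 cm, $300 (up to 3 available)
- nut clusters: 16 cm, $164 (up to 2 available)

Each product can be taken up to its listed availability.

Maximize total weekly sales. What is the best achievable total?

Cinnamon oats + 2×quinoa pops + nut clusters uses 120 of the 121 cm and totals 1390.

1390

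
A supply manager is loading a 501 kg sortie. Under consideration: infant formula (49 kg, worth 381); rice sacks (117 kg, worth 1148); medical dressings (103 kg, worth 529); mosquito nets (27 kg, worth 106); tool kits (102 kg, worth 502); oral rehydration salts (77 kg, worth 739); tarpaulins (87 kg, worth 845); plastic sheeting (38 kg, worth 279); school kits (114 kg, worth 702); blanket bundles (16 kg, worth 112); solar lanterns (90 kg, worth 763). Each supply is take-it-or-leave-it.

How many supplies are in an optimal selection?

8

Optimal total is 4373.
One optimal bundle: infant formula + rice sacks + mosquito nets + oral rehydration salts + tarpaulins + plastic sheeting + blanket bundles + solar lanterns (501 kg).
Every optimal selection uses 8 supplies.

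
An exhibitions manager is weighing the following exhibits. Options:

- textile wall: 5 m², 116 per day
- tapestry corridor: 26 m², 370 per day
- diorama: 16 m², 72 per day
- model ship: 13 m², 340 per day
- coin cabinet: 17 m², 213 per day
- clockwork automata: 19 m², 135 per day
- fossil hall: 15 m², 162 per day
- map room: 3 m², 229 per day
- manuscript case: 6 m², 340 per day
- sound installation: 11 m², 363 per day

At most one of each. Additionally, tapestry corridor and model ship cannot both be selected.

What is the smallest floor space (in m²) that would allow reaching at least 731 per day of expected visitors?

20

Need the lightest bundle worth ≥ 731.
map room + manuscript case + sound installation: 932 expected visitors at 20 m².
Any bundle with less than 20 m² falls short of 731.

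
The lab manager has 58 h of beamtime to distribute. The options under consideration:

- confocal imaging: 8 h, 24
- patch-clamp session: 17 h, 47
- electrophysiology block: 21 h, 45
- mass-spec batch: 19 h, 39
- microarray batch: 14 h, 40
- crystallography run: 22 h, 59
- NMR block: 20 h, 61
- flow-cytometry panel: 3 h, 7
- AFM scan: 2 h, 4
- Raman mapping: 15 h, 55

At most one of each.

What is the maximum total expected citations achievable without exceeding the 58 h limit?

180

The ratio ordering already packs tightly: confocal imaging + microarray batch + NMR block + Raman mapping, 57 h, 180.
Every other selection either busts 58 h or fails to beat 180.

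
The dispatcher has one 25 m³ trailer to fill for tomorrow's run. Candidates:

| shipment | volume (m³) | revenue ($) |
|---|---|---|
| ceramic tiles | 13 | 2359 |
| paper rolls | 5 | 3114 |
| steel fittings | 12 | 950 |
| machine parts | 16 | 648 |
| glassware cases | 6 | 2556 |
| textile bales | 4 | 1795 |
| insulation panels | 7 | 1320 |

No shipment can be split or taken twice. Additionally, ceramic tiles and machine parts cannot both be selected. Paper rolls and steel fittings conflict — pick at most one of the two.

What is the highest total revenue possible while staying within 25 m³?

8785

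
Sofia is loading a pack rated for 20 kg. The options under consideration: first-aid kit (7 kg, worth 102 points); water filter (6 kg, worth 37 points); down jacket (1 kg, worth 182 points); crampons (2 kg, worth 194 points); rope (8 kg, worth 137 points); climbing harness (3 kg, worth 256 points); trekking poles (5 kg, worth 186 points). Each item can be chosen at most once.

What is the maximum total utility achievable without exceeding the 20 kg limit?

Best packing: down jacket + crampons + rope + climbing harness + trekking poles — 19 kg, 955 total.
That's the maximum — no swap from here does better than 955.

955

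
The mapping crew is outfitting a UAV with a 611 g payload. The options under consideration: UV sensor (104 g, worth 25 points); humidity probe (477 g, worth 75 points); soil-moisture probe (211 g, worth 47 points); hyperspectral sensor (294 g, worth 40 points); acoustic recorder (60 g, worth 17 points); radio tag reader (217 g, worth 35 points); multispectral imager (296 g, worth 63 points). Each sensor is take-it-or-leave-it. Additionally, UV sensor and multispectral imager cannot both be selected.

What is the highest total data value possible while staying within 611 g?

A density-first pass picks UV sensor + soil-moisture probe + acoustic recorder + radio tag reader — 124 at 592 g.
Dropping UV sensor and radio tag reader frees 321 g; slotting in multispectral imager (296 g) lifts the total to 127 at 567 g.
Every other selection either busts 611 g or breaks a pairing rule or fails to beat 127.

127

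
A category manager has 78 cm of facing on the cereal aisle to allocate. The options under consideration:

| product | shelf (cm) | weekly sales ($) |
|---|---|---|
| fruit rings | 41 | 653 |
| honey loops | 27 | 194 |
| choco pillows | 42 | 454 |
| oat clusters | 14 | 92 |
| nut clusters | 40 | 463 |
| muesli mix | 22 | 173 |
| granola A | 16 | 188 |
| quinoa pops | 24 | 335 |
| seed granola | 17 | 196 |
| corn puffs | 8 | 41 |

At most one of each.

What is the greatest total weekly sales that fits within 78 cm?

1037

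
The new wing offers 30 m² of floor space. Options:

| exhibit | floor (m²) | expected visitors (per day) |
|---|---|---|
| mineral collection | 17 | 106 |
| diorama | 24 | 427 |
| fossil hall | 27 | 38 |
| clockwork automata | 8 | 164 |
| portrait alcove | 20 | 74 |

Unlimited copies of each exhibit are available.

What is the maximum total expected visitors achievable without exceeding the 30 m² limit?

492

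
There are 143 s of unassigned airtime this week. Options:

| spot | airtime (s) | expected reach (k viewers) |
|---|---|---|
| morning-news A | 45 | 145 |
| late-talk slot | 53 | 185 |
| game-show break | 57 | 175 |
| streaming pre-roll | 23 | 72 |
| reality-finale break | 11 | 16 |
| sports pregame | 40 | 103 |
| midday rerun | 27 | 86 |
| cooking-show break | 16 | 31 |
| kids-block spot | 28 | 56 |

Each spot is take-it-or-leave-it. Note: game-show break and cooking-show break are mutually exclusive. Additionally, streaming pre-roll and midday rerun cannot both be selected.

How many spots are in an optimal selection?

Best achievable expected reach is 447.
morning-news A + late-talk slot + midday rerun + cooking-show break hits 447 at 141 s.
Every optimal selection uses 4 spots.

4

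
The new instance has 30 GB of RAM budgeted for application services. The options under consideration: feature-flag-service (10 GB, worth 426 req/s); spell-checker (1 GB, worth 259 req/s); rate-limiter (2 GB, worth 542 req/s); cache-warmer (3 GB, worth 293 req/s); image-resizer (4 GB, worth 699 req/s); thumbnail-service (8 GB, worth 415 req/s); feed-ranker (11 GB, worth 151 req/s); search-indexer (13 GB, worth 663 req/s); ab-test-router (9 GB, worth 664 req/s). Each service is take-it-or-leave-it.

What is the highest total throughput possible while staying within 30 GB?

Density check — rate-limiter 271.00, spell-checker 259.00, image-resizer 174.75 are the best per GB.
The ratio heuristic lands on spell-checker + rate-limiter + cache-warmer + image-resizer + thumbnail-service + ab-test-router (2872) but leaves 3 GB idle.
Replace thumbnail-service with feature-flag-service: the trade gains 11 net, giving 2883 at 29 GB.

2883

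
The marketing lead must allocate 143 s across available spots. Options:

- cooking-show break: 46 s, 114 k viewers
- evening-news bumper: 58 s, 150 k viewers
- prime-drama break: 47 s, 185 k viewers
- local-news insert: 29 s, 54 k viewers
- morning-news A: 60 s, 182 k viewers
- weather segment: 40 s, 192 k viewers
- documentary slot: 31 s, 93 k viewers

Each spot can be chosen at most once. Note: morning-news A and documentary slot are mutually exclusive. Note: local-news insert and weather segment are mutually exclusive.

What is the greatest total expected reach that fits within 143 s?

The ratio heuristic lands on prime-drama break + weather segment + documentary slot (470) but leaves 25 s idle.
Dropping documentary slot frees 31 s; slotting in cooking-show break (46 s) lifts the total to 491 at 133 s.
The closest alternative, prime-drama break + weather segment + documentary slot, reaches only 470.

491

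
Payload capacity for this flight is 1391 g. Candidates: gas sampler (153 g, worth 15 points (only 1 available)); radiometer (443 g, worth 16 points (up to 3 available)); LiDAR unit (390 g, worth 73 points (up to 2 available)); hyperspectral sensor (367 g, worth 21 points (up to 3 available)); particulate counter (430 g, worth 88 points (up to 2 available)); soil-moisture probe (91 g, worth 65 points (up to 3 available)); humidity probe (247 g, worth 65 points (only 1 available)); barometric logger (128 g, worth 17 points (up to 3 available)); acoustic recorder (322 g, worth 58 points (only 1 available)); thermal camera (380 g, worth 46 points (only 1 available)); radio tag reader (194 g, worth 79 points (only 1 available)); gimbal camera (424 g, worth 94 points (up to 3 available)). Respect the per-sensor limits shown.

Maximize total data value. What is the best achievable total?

By data value per g: soil-moisture probe 0.71, radio tag reader 0.41, humidity probe 0.26, gimbal camera 0.22 lead.
Filling by ratio: 3×soil-moisture probe + humidity probe + barometric logger + radio tag reader + gimbal camera for 450, with 125 g left unused.
Dropping humidity probe and barometric logger frees 375 g; slotting in gimbal camera (424 g) lifts the total to 462 at 1315 g.
Nothing else within 1391 g beats 462.

462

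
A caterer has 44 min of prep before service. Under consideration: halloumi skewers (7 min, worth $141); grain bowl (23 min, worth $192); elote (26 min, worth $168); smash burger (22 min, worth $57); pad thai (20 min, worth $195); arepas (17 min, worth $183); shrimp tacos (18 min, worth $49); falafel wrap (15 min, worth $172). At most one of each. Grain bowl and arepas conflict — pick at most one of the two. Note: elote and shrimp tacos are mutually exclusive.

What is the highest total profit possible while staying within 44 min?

519

Filling by ratio: halloumi skewers + arepas + falafel wrap for 496, with 5 min left unused.
The 15 min tied up in falafel wrap is better spent on pad thai — total rises to 519 (44 min).
That's the maximum — no feasible swap from here does better than 519.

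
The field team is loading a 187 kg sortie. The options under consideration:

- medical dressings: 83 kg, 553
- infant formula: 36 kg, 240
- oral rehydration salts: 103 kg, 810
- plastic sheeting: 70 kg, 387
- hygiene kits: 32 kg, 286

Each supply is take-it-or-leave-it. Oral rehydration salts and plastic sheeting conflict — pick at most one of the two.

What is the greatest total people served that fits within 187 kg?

By people served per kg: hygiene kits 8.94, oral rehydration salts 7.86, infant formula 6.67, medical dressings 6.66 lead.
Filling by ratio: infant formula + oral rehydration salts + hygiene kits for 1336, with 16 kg left unused.
Replace infant formula and hygiene kits with medical dressings: the trade gains 27 net, giving 1363 at 186 kg.
Every other selection either busts 187 kg or breaks a pairing rule or fails to beat 1363.

1363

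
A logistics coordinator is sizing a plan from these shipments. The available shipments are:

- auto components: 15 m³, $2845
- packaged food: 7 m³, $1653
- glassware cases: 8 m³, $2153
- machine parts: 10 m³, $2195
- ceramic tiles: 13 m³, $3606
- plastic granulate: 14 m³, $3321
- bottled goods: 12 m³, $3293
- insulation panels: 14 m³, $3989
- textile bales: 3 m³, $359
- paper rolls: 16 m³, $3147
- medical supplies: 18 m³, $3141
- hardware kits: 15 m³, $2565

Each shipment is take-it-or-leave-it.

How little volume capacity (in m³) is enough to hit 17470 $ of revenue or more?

68

Need the lightest bundle worth ≥ 17470.
packaged food + glassware cases + ceramic tiles + plastic granulate + bottled goods + insulation panels reaches 18015 using 68 m³.
Below 68 m³ the best achievable stays under 17470.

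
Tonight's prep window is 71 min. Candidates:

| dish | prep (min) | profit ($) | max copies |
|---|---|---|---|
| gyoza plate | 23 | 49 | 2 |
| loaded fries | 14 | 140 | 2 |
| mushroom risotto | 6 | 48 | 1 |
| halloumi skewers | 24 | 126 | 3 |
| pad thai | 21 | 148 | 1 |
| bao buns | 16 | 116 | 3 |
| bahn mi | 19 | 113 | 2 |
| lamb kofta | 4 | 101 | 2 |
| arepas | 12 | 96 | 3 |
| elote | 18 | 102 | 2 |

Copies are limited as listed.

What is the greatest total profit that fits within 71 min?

742

Taking the top-ratio dishes first gives 2×loaded fries + mushroom risotto + 2×lamb kofta + 2×arepas for 722 (66 min).
The 12 min tied up in arepas is better spent on bao buns — total rises to 742 (70 min).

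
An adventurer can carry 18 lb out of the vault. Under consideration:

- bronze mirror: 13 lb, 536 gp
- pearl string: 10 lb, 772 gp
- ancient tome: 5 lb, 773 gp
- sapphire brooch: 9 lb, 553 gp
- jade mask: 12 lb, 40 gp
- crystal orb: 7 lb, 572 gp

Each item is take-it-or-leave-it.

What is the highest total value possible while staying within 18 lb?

1545

Ranking by ratio (value/lb): ancient tome 154.60, crystal orb 81.71, pearl string 77.20, sapphire brooch 61.44.
The ratio heuristic lands on ancient tome + crystal orb (1345) but leaves 6 lb idle.
The 7 lb tied up in crystal orb is better spent on pearl string — total rises to 1545 (15 lb).
The closest alternative, ancient tome + crystal orb, reaches only 1345.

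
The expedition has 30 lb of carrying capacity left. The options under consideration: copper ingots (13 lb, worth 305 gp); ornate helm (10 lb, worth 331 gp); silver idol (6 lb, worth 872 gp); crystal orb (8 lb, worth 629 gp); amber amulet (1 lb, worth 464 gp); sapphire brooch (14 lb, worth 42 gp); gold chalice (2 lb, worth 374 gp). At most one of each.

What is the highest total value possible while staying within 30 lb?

2670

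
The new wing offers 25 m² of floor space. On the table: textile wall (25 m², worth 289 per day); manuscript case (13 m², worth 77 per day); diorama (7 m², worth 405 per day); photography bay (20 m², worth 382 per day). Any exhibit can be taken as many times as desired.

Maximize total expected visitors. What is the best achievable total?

Density check — diorama 57.86, photography bay 19.10, textile wall 11.56 are the best per m².
Best packing: 3×diorama — 21 m², 1215 total.
No other feasible combination exceeds 1215.

1215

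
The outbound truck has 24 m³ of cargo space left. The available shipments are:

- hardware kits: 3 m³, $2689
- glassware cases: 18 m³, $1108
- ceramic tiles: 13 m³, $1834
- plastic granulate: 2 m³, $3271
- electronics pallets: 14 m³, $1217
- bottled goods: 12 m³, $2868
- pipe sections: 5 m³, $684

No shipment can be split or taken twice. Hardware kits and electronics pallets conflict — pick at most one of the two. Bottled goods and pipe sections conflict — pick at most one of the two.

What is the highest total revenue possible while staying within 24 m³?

8828

By revenue per m³: plastic granulate 1635.50, hardware kits 896.33, bottled goods 239.00, ceramic tiles 141.08 lead.
Hardware kits + plastic granulate + bottled goods uses 17 of the 24 m³ and totals 8828.
Every other selection either busts 24 m³ or breaks a pairing rule or fails to beat 8828.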